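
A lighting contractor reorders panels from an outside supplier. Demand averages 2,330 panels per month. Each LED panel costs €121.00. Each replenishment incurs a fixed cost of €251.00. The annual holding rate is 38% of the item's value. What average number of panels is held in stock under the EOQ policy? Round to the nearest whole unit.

Annual demand D = 2,330 × 12 = 27,960.
Holding cost H = 0.38 × €121.00 = €45.9800 per unit per year.
EOQ = √(2DS/H) = √(2 × 27,960 × 251 / 45.98) ≈ 552.50.
Average inventory = Q*/2 ≈ 552.50 / 2 = 276.252.

Average inventory ≈ 276 panels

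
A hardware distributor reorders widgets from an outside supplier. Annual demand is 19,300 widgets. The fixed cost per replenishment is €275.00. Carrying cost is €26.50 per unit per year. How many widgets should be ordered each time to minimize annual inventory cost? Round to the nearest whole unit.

EOQ = √(2DS / H) = √(2 × 19,300 × 275 / 26.5).
= √(10,615,000 / 26.5) = √400,566.0377 ≈ 632.903.

Q* ≈ 633 widgets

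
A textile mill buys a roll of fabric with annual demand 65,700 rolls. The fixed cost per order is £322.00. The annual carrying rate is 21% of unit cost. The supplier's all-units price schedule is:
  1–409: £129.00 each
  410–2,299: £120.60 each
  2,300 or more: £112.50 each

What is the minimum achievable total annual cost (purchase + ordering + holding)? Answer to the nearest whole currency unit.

Holding cost per unit per year at price C is H = 0.21·C.
Candidates are each tier's EOQ (if it falls in that tier) and each price-break quantity.
Tier 1 (£129.00): EOQ = 1249.7 exceeds tier's upper bound 409, so this tier is dominated.
EOQ at £120.60 = 1292.5 (feasible in tier 2): TC = 65,700×£120.60 + (65,700/1292.5)×322 + (1292.5/2)×0.21×£120.60 = £7,956,154.74.
EOQ at £112.50 = 1338.3 < 2300, so use break Q=2300: TC = 65,700×£112.50 + (65,700/2300.0)×322 + (2300.0/2)×0.21×£112.50 = £7,427,616.75.
Lowest total cost among the candidates is at Q = 2300.0.

TC* ≈ £7,427,617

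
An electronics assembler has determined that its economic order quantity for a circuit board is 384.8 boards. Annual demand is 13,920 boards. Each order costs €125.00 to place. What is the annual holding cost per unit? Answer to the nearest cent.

H ≈ €23.50

Squaring Q* = √(2DS/H) gives Q*² = 2DS/H.
From Q* = √(2DS/H): H = 2DS / Q*² = 2 × 13,920 × 125 / 384.8² = 23.5022.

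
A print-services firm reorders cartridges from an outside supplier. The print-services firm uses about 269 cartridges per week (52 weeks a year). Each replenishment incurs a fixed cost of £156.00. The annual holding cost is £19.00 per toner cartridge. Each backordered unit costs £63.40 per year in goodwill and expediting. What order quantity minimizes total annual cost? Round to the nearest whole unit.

Annual demand D = 269 × 52 = 13,988.
With planned backorders, Q* = √(2DS/H) · √((H+B)/B).
√(2DS/H) = √(2 × 13,988 × 156 / 19) = 479.268.
√((H+B)/B) = √((19+63.4)/63.4) = 1.1400.
Q* ≈ 546.383.

Q* ≈ 546 cartridges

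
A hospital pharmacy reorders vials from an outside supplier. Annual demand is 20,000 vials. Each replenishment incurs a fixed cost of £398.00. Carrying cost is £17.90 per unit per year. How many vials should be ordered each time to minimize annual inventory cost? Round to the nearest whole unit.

EOQ = √(2DS / H) = √(2 × 20,000 × 398 / 17.9).
= √(15,920,000 / 17.9) = √889,385.4749 ≈ 943.072.

Q* ≈ 943 vials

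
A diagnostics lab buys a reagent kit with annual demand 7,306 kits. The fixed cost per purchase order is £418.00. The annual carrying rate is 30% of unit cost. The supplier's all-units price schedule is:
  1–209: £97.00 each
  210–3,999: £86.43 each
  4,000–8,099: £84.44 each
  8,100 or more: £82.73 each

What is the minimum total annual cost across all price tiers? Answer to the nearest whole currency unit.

TC* ≈ £644,042

Holding cost per unit per year at price C is H = 0.30·C.
For each price level, check whether its EOQ is feasible; otherwise the best quantity at that price is the breakpoint.
Tier 1 (£97.00): EOQ = 458.1 exceeds tier's upper bound 209, so this tier is dominated.
EOQ at £86.43 = 485.3 (feasible in tier 2): TC = 7,306×£86.43 + (7,306/485.3)×418 + (485.3/2)×0.30×£86.43 = £644,042.08.
EOQ at £84.44 = 491.0 < 4000, so use break Q=4000: TC = 7,306×£84.44 + (7,306/4000.0)×418 + (4000.0/2)×0.30×£84.44 = £668,346.12.
EOQ at £82.73 = 496.1 < 8100, so use break Q=8100: TC = 7,306×£82.73 + (7,306/8100.0)×418 + (8100.0/2)×0.30×£82.73 = £705,319.36.
Lowest total cost among the candidates is at Q = 485.3.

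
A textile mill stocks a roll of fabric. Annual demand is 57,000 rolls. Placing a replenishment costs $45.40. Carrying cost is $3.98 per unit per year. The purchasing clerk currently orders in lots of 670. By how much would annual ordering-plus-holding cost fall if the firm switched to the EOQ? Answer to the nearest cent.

Extra cost ≈ $657.09 per year

EOQ = √(2DS/H) = √(2 × 57,000 × 45.4 / 3.98) ≈ 1140.35.
Cost at Q* = (D/Q*)S + (Q*/2)H = √(2DSH) ≈ $4,538.60.
Cost at Q = 670: (57,000/670)×45.4 + (670/2)×3.98 = $3,862.39 + $1,333.30 = $5,195.69.
Excess = $5,195.69 − $4,538.60 = $657.09.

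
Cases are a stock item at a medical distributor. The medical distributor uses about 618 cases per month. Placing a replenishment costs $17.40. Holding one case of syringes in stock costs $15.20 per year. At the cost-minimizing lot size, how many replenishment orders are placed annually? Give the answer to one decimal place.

N ≈ 56.9 orders per year

Annual demand D = 618 × 12 = 7,416.
The optimal lot size = √(2DS/H) = √(2 × 7,416 × 17.4 / 15.2) ≈ 130.30.
Orders per year = D / Q* = 7,416 / 130.30 ≈ 56.914.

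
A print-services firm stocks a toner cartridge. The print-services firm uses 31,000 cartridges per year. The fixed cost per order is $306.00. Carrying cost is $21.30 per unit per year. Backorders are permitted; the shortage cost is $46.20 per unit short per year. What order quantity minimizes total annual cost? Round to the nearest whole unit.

Q* ≈ 1,141 cartridges

With planned backorders, Q* = √(2DS/H) · √((H+B)/B).
√(2DS/H) = √(2 × 31,000 × 306 / 21.3) = 943.771.
√((H+B)/B) = √((21.3+46.2)/46.2) = 1.2087.
Q* ≈ 1140.769.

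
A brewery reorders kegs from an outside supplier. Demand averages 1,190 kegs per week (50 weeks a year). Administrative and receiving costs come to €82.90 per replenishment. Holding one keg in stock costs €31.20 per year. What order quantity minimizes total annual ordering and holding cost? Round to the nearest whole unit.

Annual demand D = 1,190 × 50 = 59,500.
EOQ = √(2DS / H) = √(2 × 59,500 × 82.9 / 31.2).
= √(9,865,100 / 31.2) = √316,189.1026 ≈ 562.307.

Q* ≈ 562 kegs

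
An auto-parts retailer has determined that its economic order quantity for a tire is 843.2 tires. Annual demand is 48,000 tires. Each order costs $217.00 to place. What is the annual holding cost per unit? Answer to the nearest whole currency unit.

H ≈ $29

Invert the EOQ relation Q*² = 2DS/H.
From Q* = √(2DS/H): H = 2DS / Q*² = 2 × 48,000 × 217 / 843.2² = 29.3001.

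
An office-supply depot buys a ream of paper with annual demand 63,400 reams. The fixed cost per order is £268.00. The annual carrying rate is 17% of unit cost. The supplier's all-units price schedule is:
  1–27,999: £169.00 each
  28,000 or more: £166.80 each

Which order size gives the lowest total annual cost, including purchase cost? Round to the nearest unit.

Holding cost per unit per year at price C is H = 0.17·C.
Evaluate total cost at each tier's feasible EOQ or, if the EOQ is below the tier, at the tier's minimum quantity.
EOQ at £169.00 = 1087.6 (feasible in tier 1): TC = 63,400×£169.00 + (63,400/1087.6)×268 + (1087.6/2)×0.17×£169.00 = £10,745,846.03.
EOQ at £166.80 = 1094.7 < 28000, so use break Q=28000: TC = 63,400×£166.80 + (63,400/28000.0)×268 + (28000.0/2)×0.17×£166.80 = £10,972,710.83.
Lowest total cost is £10,745,846.03 at Q = 1087.6.

Q* ≈ 1,088 reams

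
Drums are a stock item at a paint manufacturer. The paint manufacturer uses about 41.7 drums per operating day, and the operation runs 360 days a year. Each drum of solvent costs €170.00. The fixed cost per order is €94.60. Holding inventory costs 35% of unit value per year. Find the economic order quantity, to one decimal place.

Q* ≈ 218.5 drums

Annual demand D = 41.7 × 360 = 15,012.
Holding cost H = 0.35 × €170.00 = €59.5000 per unit per year.
EOQ = √(2DS / H) = √(2 × 15,012 × 94.6 / 59.5).
= √(2,840,270.4 / 59.5) = √47,735.637 ≈ 218.485.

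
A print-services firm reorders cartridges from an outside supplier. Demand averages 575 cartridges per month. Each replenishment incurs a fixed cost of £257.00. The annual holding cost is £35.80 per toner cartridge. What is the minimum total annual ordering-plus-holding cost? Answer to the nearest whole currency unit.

Annual demand D = 575 × 12 = 6,900.
EOQ = √(2DS/H) = √(2 × 6,900 × 257 / 35.8) ≈ 314.75.
At Q*, ordering cost (D/Q*)S equals holding cost (Q*/2)H, each = √(DSH/2).
Minimum total = √(2DSH) = √(2 × 6,900 × 257 × 35.8) ≈ 11268.020.

TC* ≈ £11,268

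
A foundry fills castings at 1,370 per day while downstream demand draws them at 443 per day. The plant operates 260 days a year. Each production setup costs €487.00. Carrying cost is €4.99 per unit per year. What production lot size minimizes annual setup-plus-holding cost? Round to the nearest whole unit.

Q* ≈ 5,764 castings

Annual demand D = 443 × 260 = 115,180.
Production build-up factor (1 − d/p) = 1 − 443/1,370 = 0.6766.
Q* = √(2DS / (H(1 − d/p))) = √(2 × 115,180 × 487 / (4.99 × 0.6766)).
= √(112,185,320 / 3.3764) ≈ 5764.188.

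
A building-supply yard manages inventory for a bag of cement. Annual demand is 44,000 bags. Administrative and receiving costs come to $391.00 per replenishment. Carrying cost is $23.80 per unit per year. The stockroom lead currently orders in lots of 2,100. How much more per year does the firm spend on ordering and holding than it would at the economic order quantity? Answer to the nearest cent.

Extra cost ≈ $4,565.77 per year

EOQ = √(2DS/H) = √(2 × 44,000 × 391 / 23.8) ≈ 1202.38.
Cost at Q* = (D/Q*)S + (Q*/2)H = √(2DSH) ≈ $28,616.61.
Cost at Q = 2,100: (44,000/2,100)×391 + (2,100/2)×23.8 = $8,192.38 + $24,990.00 = $33,182.38.
Excess = $33,182.38 − $28,616.61 = $4,565.77.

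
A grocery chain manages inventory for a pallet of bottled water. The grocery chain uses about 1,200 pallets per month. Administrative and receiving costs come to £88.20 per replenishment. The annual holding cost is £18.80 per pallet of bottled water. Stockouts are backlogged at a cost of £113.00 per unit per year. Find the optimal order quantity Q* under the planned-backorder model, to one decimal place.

Q* ≈ 397.0 pallets

Annual demand D = 1,200 × 12 = 14,400.
With planned backorders, Q* = √(2DS/H) · √((H+B)/B).
√(2DS/H) = √(2 × 14,400 × 88.2 / 18.8) = 367.580.
√((H+B)/B) = √((18.8+113)/113) = 1.0800.
Q* ≈ 396.981.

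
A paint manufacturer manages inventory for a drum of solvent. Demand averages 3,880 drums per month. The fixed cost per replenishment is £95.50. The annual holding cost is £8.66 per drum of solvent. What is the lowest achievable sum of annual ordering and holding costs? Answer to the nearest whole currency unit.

Annual demand D = 3,880 × 12 = 46,560.
The optimal lot size = √(2DS/H) = √(2 × 46,560 × 95.5 / 8.66) ≈ 1013.36.
At Q*, ordering cost (D/Q*)S equals holding cost (Q*/2)H, each = √(DSH/2).
Minimum total = √(2DSH) = √(2 × 46,560 × 95.5 × 8.66) ≈ 8775.707.

TC* ≈ £8,776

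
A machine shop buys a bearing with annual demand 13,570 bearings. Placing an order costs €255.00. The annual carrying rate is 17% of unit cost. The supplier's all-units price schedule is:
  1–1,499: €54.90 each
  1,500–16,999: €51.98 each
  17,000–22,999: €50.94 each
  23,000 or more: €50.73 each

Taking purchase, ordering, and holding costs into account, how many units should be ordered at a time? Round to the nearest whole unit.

Q* ≈ 1,500 bearings

Holding cost per unit per year at price C is H = 0.17·C.
For each price level, check whether its EOQ is feasible; otherwise the best quantity at that price is the breakpoint.
EOQ at €54.90 = 861.1 (feasible in tier 1): TC = 13,570×€54.90 + (13,570/861.1)×255 + (861.1/2)×0.17×€54.90 = €753,029.85.
EOQ at €51.98 = 885.0 < 1500, so use break Q=1500: TC = 13,570×€51.98 + (13,570/1500.0)×255 + (1500.0/2)×0.17×€51.98 = €714,302.95.
EOQ at €50.94 = 894.0 < 17000, so use break Q=17000: TC = 13,570×€50.94 + (13,570/17000.0)×255 + (17000.0/2)×0.17×€50.94 = €765,067.65.
EOQ at €50.73 = 895.8 < 23000, so use break Q=23000: TC = 13,570×€50.73 + (13,570/23000.0)×255 + (23000.0/2)×0.17×€50.73 = €787,733.70.
Lowest total cost is €714,302.95 at Q = 1500.0.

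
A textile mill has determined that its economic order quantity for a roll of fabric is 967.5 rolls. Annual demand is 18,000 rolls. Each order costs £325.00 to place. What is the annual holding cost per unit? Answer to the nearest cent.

H ≈ £12.50

The basic EOQ model gives Q* = √(2DS/H); rearrange for the unknown.
From Q* = √(2DS/H): H = 2DS / Q*² = 2 × 18,000 × 325 / 967.5² = 12.4992.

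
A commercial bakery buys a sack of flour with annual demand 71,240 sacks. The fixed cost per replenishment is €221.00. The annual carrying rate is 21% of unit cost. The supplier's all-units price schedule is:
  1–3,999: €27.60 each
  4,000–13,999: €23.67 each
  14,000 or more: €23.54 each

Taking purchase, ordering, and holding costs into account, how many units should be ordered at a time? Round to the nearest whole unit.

Holding cost per unit per year at price C is H = 0.21·C.
For each price level, check whether its EOQ is feasible; otherwise the best quantity at that price is the breakpoint.
EOQ at €27.60 = 2330.8 (feasible in tier 1): TC = 71,240×€27.60 + (71,240/2330.8)×221 + (2330.8/2)×0.21×€27.60 = €1,979,733.44.
EOQ at €23.67 = 2516.9 < 4000, so use break Q=4000: TC = 71,240×€23.67 + (71,240/4000.0)×221 + (4000.0/2)×0.21×€23.67 = €1,700,128.21.
EOQ at €23.54 = 2523.8 < 14000, so use break Q=14000: TC = 71,240×€23.54 + (71,240/14000.0)×221 + (14000.0/2)×0.21×€23.54 = €1,712,717.97.
Lowest total cost is €1,700,128.21 at Q = 4000.0.

Q* ≈ 4,000 sacks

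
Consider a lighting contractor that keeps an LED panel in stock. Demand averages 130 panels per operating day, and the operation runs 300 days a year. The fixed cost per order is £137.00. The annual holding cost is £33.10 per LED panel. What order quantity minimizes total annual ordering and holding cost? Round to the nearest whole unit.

Q* ≈ 568 panels

Annual demand D = 130 × 300 = 39,000.
EOQ = √(2DS / H) = √(2 × 39,000 × 137 / 33.1).
= √(10,686,000 / 33.1) = √322,839.8792 ≈ 568.190.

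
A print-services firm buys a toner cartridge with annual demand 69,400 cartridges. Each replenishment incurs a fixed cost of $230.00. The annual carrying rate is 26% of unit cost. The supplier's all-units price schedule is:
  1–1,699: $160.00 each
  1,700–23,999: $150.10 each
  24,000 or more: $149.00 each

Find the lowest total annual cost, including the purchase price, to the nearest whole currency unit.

Holding cost per unit per year at price C is H = 0.26·C.
For each price level, check whether its EOQ is feasible; otherwise the best quantity at that price is the breakpoint.
EOQ at $160.00 = 876.0 (feasible in tier 1): TC = 69,400×$160.00 + (69,400/876.0)×230 + (876.0/2)×0.26×$160.00 = $11,140,442.26.
EOQ at $150.10 = 904.4 < 1700, so use break Q=1700: TC = 69,400×$150.10 + (69,400/1700.0)×230 + (1700.0/2)×0.26×$150.10 = $10,459,501.51.
EOQ at $149.00 = 907.8 < 24000, so use break Q=24000: TC = 69,400×$149.00 + (69,400/24000.0)×230 + (24000.0/2)×0.26×$149.00 = $10,806,145.08.
Lowest total cost among the candidates is at Q = 1700.0.

TC* ≈ $10,459,502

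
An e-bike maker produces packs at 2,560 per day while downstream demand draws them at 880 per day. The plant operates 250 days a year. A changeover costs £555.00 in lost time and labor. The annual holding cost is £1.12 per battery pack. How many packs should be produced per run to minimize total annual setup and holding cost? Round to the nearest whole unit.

Annual demand D = 880 × 250 = 220,000.
Production build-up factor (1 − d/p) = 1 − 880/2,560 = 0.6562.
Q* = √(2DS / (H(1 − d/p))) = √(2 × 220,000 × 555 / (1.12 × 0.6562)).
= √(244,200,000 / 0.735) ≈ 18227.586.

Q* ≈ 18,228 packs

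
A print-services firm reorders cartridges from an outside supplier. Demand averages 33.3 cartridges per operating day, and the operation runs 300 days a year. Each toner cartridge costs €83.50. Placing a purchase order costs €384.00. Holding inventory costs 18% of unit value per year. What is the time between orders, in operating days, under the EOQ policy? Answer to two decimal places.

Annual demand D = 33.3 × 300 = 9,990.
Holding cost H = 0.18 × €83.50 = €15.0300 per unit per year.
The optimal lot size = √(2DS/H) = √(2 × 9,990 × 384 / 15.03) ≈ 714.47.
Cycle time = Q*/D × 300 = 714.47 / 9,990 × 300 ≈ 21.456 days.

T ≈ 21.46 days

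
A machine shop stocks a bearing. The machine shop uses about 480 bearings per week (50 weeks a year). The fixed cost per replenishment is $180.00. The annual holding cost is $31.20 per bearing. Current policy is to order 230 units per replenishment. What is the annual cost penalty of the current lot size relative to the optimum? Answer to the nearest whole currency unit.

Extra cost ≈ $5,952 per year

Annual demand D = 480 × 50 = 24,000.
EOQ = √(2DS/H) = √(2 × 24,000 × 180 / 31.2) ≈ 526.23.
Cost at Q* = (D/Q*)S + (Q*/2)H = √(2DSH) ≈ $16,418.53.
Cost at Q = 230: (24,000/230)×180 + (230/2)×31.2 = $18,782.61 + $3,588.00 = $22,370.61.
Excess = $22,370.61 − $16,418.53 = $5,952.08.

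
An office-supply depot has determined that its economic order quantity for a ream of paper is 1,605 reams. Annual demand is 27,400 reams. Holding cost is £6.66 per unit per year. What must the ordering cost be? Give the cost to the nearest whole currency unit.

S ≈ £313

Squaring Q* = √(2DS/H) gives Q*² = 2DS/H.
From Q* = √(2DS/H): S = Q*²H / (2D) = 1,605² × 6.66 / (2 × 27,400) = 313.0717.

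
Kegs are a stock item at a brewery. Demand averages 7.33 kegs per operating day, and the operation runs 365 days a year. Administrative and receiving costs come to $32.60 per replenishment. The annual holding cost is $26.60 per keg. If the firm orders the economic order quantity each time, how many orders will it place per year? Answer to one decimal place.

N ≈ 33.0 orders per year

Annual demand D = 7.33 × 365 = 2,675.45.
EOQ = √(2DS/H) = √(2 × 2,675.45 × 32.6 / 26.6) ≈ 80.98.
Orders per year = D / Q* = 2,675.45 / 80.98 ≈ 33.038.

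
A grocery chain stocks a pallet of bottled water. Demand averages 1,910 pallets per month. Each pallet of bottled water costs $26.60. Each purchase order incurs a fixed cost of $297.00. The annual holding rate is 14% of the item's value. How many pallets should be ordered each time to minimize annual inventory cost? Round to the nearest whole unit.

Annual demand D = 1,910 × 12 = 22,920.
Holding cost H = 0.14 × $26.60 = $3.7240 per unit per year.
EOQ = √(2DS / H) = √(2 × 22,920 × 297 / 3.724).
= √(13,614,480 / 3.724) = √3,655,875.4028 ≈ 1912.034.

Q* ≈ 1,912 pallets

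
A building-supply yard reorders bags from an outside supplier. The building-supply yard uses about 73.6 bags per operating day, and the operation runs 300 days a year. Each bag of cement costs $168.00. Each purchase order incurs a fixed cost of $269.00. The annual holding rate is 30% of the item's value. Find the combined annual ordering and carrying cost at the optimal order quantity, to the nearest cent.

TC* ≈ $24,468.42

Annual demand D = 73.6 × 300 = 22,080.
Holding cost H = 0.30 × $168.00 = $50.4000 per unit per year.
The optimal lot size = √(2DS/H) = √(2 × 22,080 × 269 / 50.4) ≈ 485.48.
At Q*, ordering cost (D/Q*)S equals holding cost (Q*/2)H, each = √(DSH/2).
Minimum total = √(2DSH) = √(2 × 22,080 × 269 × 50.4) ≈ 24468.421.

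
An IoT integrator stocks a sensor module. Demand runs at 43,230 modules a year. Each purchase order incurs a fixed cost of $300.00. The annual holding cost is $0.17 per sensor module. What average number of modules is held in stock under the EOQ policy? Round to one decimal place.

The optimal lot size = √(2DS/H) = √(2 × 43,230 × 300 / 0.17) ≈ 12352.18.
Average inventory = Q*/2 ≈ 12352.18 / 2 = 6176.092.

Average inventory ≈ 6,176.1 modules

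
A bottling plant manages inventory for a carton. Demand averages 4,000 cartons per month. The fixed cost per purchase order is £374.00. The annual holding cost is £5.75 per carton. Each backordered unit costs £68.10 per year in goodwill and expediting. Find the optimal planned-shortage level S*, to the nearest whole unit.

Annual demand D = 4,000 × 12 = 48,000.
With planned backorders, Q* = √(2DS/H) · √((H+B)/B).
√(2DS/H) = √(2 × 48,000 × 374 / 5.75) = 2498.835.
√((H+B)/B) = √((5.75+68.1)/68.1) = 1.0414.
Q* ≈ 2602.191.
S* = Q* · H/(H+B) = 2602.191 × 5.75/73.85 ≈ 202.608.

S* ≈ 203 cartons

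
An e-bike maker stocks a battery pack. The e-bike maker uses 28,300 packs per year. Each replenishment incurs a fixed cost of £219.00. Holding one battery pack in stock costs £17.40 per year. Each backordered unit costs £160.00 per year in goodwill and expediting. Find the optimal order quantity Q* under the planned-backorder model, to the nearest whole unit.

With planned backorders, Q* = √(2DS/H) · √((H+B)/B).
√(2DS/H) = √(2 × 28,300 × 219 / 17.4) = 844.026.
√((H+B)/B) = √((17.4+160)/160) = 1.0530.
Q* ≈ 888.735.

Q* ≈ 889 packs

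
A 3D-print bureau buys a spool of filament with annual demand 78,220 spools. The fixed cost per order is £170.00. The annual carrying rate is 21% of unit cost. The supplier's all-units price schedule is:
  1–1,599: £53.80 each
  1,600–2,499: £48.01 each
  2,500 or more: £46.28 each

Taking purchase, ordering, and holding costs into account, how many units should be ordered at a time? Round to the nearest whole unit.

Holding cost per unit per year at price C is H = 0.21·C.
Candidates are each tier's EOQ (if it falls in that tier) and each price-break quantity.
EOQ at £53.80 = 1534.3 (feasible in tier 1): TC = 78,220×£53.80 + (78,220/1534.3)×170 + (1534.3/2)×0.21×£53.80 = £4,225,570.01.
EOQ at £48.01 = 1624.1 (feasible in tier 2): TC = 78,220×£48.01 + (78,220/1624.1)×170 + (1624.1/2)×0.21×£48.01 = £3,771,716.92.
EOQ at £46.28 = 1654.2 < 2500, so use break Q=2500: TC = 78,220×£46.28 + (78,220/2500.0)×170 + (2500.0/2)×0.21×£46.28 = £3,637,489.06.
Lowest total cost is £3,637,489.06 at Q = 2500.0.

Q* ≈ 2,500 spools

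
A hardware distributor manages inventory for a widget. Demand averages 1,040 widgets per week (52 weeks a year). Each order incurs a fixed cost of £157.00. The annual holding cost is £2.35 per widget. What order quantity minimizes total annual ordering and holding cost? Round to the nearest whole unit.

Annual demand D = 1,040 × 52 = 54,080.
EOQ = √(2DS / H) = √(2 × 54,080 × 157 / 2.35).
= √(16,981,120 / 2.35) = √7,226,008.5106 ≈ 2688.124.

Q* ≈ 2,688 widgets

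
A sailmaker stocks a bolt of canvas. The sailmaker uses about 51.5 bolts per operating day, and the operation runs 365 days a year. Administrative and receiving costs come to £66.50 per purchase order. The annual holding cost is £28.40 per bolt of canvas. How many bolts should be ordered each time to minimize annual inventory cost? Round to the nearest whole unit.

Annual demand D = 51.5 × 365 = 18,797.5.
EOQ = √(2DS / H) = √(2 × 18,797.5 × 66.5 / 28.4).
= √(2,500,067.5 / 28.4) = √88,030.5458 ≈ 296.699.

Q* ≈ 297 bolts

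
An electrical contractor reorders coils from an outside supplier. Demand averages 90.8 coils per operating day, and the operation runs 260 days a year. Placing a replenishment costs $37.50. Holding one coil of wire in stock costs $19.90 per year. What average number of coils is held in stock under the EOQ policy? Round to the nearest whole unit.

Average inventory ≈ 149 coils

Annual demand D = 90.8 × 260 = 23,608.
Q* = √(2DS/H) = √(2 × 23,608 × 37.5 / 19.9) ≈ 298.29.
Average inventory = Q*/2 ≈ 298.29 / 2 = 149.143.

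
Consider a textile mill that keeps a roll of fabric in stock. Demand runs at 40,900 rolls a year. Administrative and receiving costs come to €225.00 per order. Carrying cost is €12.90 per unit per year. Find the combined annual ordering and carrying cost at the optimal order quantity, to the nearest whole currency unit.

Q* = √(2DS/H) = √(2 × 40,900 × 225 / 12.9) ≈ 1194.46.
At the optimum the two cost components are equal, so total cost = 2·(Q*/2)H = Q*·H.
Minimum total = √(2DSH) = √(2 × 40,900 × 225 × 12.9) ≈ 15408.585.

TC* ≈ €15,409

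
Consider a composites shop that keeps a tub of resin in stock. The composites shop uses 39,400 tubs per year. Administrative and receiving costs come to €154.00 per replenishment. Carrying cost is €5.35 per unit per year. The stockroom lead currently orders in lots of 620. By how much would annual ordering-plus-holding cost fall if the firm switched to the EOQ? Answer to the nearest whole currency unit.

Extra cost ≈ €3,387 per year

EOQ = √(2DS/H) = √(2 × 39,400 × 154 / 5.35) ≈ 1506.07.
Cost at Q* = (D/Q*)S + (Q*/2)H = √(2DSH) ≈ €8,057.50.
Cost at Q = 620: (39,400/620)×154 + (620/2)×5.35 = €9,786.45 + €1,658.50 = €11,444.95.
Excess = €11,444.95 − €8,057.50 = €3,387.45.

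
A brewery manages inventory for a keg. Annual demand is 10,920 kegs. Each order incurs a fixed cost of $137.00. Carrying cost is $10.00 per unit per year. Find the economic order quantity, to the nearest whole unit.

Q* ≈ 547 kegs

EOQ = √(2DS / H) = √(2 × 10,920 × 137 / 10).
= √(2,992,080 / 10) = √299,208 ≈ 546.999.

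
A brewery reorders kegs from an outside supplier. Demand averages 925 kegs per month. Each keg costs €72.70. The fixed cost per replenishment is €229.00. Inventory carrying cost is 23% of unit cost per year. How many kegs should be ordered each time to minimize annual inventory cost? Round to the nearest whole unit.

Annual demand D = 925 × 12 = 11,100.
Holding cost H = 0.23 × €72.70 = €16.7210 per unit per year.
EOQ = √(2DS / H) = √(2 × 11,100 × 229 / 16.721).
= √(5,083,800 / 16.721) = √304,036.8399 ≈ 551.395.

Q* ≈ 551 kegs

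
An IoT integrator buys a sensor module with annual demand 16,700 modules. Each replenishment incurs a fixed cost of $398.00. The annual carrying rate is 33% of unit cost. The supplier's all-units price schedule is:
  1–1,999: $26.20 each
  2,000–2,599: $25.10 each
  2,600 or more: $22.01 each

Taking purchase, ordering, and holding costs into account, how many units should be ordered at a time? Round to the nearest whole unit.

Holding cost per unit per year at price C is H = 0.33·C.
For each price level, check whether its EOQ is feasible; otherwise the best quantity at that price is the breakpoint.
EOQ at $26.20 = 1240.0 (feasible in tier 1): TC = 16,700×$26.20 + (16,700/1240.0)×398 + (1240.0/2)×0.33×$26.20 = $448,260.68.
EOQ at $25.10 = 1266.8 < 2000, so use break Q=2000: TC = 16,700×$25.10 + (16,700/2000.0)×398 + (2000.0/2)×0.33×$25.10 = $430,776.30.
EOQ at $22.01 = 1352.8 < 2600, so use break Q=2600: TC = 16,700×$22.01 + (16,700/2600.0)×398 + (2600.0/2)×0.33×$22.01 = $379,565.67.
Lowest total cost is $379,565.67 at Q = 2600.0.

Q* ≈ 2,600 modules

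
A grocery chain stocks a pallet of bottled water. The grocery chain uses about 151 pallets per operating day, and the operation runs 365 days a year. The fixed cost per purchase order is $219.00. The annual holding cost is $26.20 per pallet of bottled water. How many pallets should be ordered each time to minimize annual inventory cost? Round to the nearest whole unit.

Annual demand D = 151 × 365 = 55,115.
EOQ = √(2DS / H) = √(2 × 55,115 × 219 / 26.2).
= √(24,140,370 / 26.2) = √921,388.1679 ≈ 959.890.

Q* ≈ 960 pallets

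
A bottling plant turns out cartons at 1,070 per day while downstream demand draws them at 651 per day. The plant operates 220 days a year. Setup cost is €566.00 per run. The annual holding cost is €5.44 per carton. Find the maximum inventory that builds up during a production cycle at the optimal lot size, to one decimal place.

Annual demand D = 651 × 220 = 143,220.
Production build-up factor (1 − d/p) = 1 − 651/1,070 = 0.3916.
Q* = √(2DS / (H(1 − d/p))) = √(2 × 143,220 × 566 / (5.44 × 0.3916)).
= √(162,125,040 / 2.1302) ≈ 8723.896.
Maximum inventory = Q*(1 − d/p) = 8723.896 × 0.3916 ≈ 3416.180.

I_max ≈ 3,416.2 cartons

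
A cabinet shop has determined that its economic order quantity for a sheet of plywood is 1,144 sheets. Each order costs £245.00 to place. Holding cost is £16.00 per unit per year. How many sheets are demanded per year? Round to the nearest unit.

D ≈ 42,734 sheets per year

The basic EOQ model gives Q* = √(2DS/H); rearrange for the unknown.
From Q* = √(2DS/H): D = Q*²H / (2S) = 1,144² × 16 / (2 × 245) = 42734.237.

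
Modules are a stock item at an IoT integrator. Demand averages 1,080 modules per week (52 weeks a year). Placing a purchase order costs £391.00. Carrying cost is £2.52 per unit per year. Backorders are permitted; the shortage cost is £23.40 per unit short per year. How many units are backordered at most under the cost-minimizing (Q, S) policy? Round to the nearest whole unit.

Annual demand D = 1,080 × 52 = 56,160.
With planned backorders, Q* = √(2DS/H) · √((H+B)/B).
√(2DS/H) = √(2 × 56,160 × 391 / 2.52) = 4174.617.
√((H+B)/B) = √((2.52+23.4)/23.4) = 1.0525.
Q* ≈ 4393.658.
S* = Q* · H/(H+B) = 4393.658 × 2.52/25.92 ≈ 427.161.

S* ≈ 427 modules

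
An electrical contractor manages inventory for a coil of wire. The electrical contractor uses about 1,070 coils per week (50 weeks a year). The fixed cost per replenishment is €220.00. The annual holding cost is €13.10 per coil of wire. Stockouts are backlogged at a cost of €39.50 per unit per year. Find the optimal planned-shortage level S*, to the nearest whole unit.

S* ≈ 385 coils

Annual demand D = 1,070 × 50 = 53,500.
With planned backorders, Q* = √(2DS/H) · √((H+B)/B).
√(2DS/H) = √(2 × 53,500 × 220 / 13.1) = 1340.502.
√((H+B)/B) = √((13.1+39.5)/39.5) = 1.1540.
Q* ≈ 1546.899.
S* = Q* · H/(H+B) = 1546.899 × 13.1/52.6 ≈ 385.254.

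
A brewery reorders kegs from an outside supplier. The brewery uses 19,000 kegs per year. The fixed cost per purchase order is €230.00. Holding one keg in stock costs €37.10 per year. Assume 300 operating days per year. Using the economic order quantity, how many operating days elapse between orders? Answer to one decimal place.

Q* = √(2DS/H) = √(2 × 19,000 × 230 / 37.1) ≈ 485.37.
Cycle time = Q*/D × 300 = 485.37 / 19,000 × 300 ≈ 7.664 days.

T ≈ 7.7 days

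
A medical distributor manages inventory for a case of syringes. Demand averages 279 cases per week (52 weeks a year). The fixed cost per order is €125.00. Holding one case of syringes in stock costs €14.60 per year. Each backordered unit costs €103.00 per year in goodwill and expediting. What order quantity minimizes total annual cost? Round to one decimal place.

Q* ≈ 532.6 cases

Annual demand D = 279 × 52 = 14,508.
With planned backorders, Q* = √(2DS/H) · √((H+B)/B).
√(2DS/H) = √(2 × 14,508 × 125 / 14.6) = 498.422.
√((H+B)/B) = √((14.6+103)/103) = 1.0685.
Q* ≈ 532.577.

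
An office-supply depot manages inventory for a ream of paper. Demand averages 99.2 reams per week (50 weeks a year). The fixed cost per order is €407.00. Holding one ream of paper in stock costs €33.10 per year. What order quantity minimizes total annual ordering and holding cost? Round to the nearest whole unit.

Annual demand D = 99.2 × 50 = 4,960.
EOQ = √(2DS / H) = √(2 × 4,960 × 407 / 33.1).
= √(4,037,440 / 33.1) = √121,977.0393 ≈ 349.252.

Q* ≈ 349 reams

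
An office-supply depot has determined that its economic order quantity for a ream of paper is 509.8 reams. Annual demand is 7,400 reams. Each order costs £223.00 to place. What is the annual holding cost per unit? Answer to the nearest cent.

H ≈ £12.70

Invert the EOQ relation Q*² = 2DS/H.
From Q* = √(2DS/H): H = 2DS / Q*² = 2 × 7,400 × 223 / 509.8² = 12.6989.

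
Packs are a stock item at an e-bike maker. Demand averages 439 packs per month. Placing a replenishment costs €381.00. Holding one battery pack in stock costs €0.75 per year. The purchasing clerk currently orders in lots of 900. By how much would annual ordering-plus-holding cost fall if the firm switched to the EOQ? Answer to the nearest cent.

Annual demand D = 439 × 12 = 5,268.
EOQ = √(2DS/H) = √(2 × 5,268 × 381 / 0.75) ≈ 2313.50.
Cost at Q* = (D/Q*)S + (Q*/2)H = √(2DSH) ≈ €1,735.13.
Cost at Q = 900: (5,268/900)×381 + (900/2)×0.75 = €2,230.12 + €337.50 = €2,567.62.
Excess = €2,567.62 − €1,735.13 = €832.49.

Extra cost ≈ €832.49 per year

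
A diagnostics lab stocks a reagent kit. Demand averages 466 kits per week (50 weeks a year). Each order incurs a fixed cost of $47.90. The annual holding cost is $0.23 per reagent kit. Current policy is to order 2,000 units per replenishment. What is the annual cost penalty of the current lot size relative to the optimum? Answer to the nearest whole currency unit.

Extra cost ≈ $72 per year

Annual demand D = 466 × 50 = 23,300.
EOQ = √(2DS/H) = √(2 × 23,300 × 47.9 / 0.23) ≈ 3115.28.
Cost at Q* = (D/Q*)S + (Q*/2)H = √(2DSH) ≈ $716.51.
Cost at Q = 2,000: (23,300/2,000)×47.9 + (2,000/2)×0.23 = $558.03 + $230.00 = $788.03.
Excess = $788.03 − $716.51 = $71.52.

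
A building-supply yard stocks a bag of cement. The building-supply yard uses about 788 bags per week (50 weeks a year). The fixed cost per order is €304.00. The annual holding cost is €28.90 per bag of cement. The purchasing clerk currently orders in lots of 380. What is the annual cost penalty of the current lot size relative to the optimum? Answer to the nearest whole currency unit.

Annual demand D = 788 × 50 = 39,400.
EOQ = √(2DS/H) = √(2 × 39,400 × 304 / 28.9) ≈ 910.44.
Cost at Q* = (D/Q*)S + (Q*/2)H = √(2DSH) ≈ €26,311.69.
Cost at Q = 380: (39,400/380)×304 + (380/2)×28.9 = €31,520.00 + €5,491.00 = €37,011.00.
Excess = €37,011.00 − €26,311.69 = €10,699.31.

Extra cost ≈ €10,699 per year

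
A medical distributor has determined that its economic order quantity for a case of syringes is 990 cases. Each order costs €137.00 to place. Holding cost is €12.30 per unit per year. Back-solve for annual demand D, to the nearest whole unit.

Invert the EOQ relation Q*² = 2DS/H.
From Q* = √(2DS/H): D = Q*²H / (2S) = 990² × 12.3 / (2 × 137) = 43997.190.

D ≈ 43,997 cases per year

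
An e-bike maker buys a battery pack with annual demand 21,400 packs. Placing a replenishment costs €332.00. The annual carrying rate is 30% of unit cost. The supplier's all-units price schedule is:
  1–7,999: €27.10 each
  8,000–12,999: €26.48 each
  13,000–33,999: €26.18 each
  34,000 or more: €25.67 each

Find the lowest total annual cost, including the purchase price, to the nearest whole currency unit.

Holding cost per unit per year at price C is H = 0.30·C.
For each price level, check whether its EOQ is feasible; otherwise the best quantity at that price is the breakpoint.
EOQ at €27.10 = 1322.0 (feasible in tier 1): TC = 21,400×€27.10 + (21,400/1322.0)×332 + (1322.0/2)×0.30×€27.10 = €590,688.21.
EOQ at €26.48 = 1337.4 < 8000, so use break Q=8000: TC = 21,400×€26.48 + (21,400/8000.0)×332 + (8000.0/2)×0.30×€26.48 = €599,336.10.
EOQ at €26.18 = 1345.1 < 13000, so use break Q=13000: TC = 21,400×€26.18 + (21,400/13000.0)×332 + (13000.0/2)×0.30×€26.18 = €611,849.52.
EOQ at €25.67 = 1358.4 < 34000, so use break Q=34000: TC = 21,400×€25.67 + (21,400/34000.0)×332 + (34000.0/2)×0.30×€25.67 = €680,463.96.
Lowest total cost among the candidates is at Q = 1322.0.

TC* ≈ €590,688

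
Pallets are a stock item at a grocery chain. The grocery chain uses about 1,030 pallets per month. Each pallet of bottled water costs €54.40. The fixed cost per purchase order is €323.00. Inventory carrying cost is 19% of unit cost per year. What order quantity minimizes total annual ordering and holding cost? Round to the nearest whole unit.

Q* ≈ 879 pallets

Annual demand D = 1,030 × 12 = 12,360.
Holding cost H = 0.19 × €54.40 = €10.3360 per unit per year.
EOQ = √(2DS / H) = √(2 × 12,360 × 323 / 10.336).
= √(7,984,560 / 10.336) = √772,500 ≈ 878.920.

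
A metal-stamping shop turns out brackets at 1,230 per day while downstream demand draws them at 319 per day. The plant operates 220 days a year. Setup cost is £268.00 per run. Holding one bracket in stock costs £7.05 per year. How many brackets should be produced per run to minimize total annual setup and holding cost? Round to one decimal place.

Q* ≈ 2,684.0 brackets

Annual demand D = 319 × 220 = 70,180.
Production build-up factor (1 − d/p) = 1 − 319/1,230 = 0.7407.
Q* = √(2DS / (H(1 − d/p))) = √(2 × 70,180 × 268 / (7.05 × 0.7407)).
= √(37,616,480 / 5.2216) ≈ 2684.033.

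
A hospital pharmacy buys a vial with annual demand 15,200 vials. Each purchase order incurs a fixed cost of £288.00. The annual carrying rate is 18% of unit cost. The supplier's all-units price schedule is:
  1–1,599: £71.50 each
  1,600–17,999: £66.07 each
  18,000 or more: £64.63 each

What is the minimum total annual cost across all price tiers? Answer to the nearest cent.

TC* ≈ £1,016,514.08

Holding cost per unit per year at price C is H = 0.18·C.
Evaluate total cost at each tier's feasible EOQ or, if the EOQ is below the tier, at the tier's minimum quantity.
EOQ at £71.50 = 824.8 (feasible in tier 1): TC = 15,200×£71.50 + (15,200/824.8)×288 + (824.8/2)×0.18×£71.50 = £1,097,415.06.
EOQ at £66.07 = 858.0 < 1600, so use break Q=1600: TC = 15,200×£66.07 + (15,200/1600.0)×288 + (1600.0/2)×0.18×£66.07 = £1,016,514.08.
EOQ at £64.63 = 867.5 < 18000, so use break Q=18000: TC = 15,200×£64.63 + (15,200/18000.0)×288 + (18000.0/2)×0.18×£64.63 = £1,087,319.80.
Lowest total cost among the candidates is at Q = 1600.0.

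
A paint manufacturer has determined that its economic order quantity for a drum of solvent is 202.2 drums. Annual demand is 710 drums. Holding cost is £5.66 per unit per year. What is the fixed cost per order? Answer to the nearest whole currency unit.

Squaring Q* = √(2DS/H) gives Q*² = 2DS/H.
From Q* = √(2DS/H): S = Q*²H / (2D) = 202.2² × 5.66 / (2 × 710) = 162.9635.

S ≈ £163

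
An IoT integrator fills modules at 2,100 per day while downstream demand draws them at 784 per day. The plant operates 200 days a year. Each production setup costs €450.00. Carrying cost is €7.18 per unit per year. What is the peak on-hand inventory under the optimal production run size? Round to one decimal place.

I_max ≈ 3,509.5 modules

Annual demand D = 784 × 200 = 156,800.
Production build-up factor (1 − d/p) = 1 − 784/2,100 = 0.6267.
Q* = √(2DS / (H(1 − d/p))) = √(2 × 156,800 × 450 / (7.18 × 0.6267)).
= √(141,120,000 / 4.4995) ≈ 5600.332.
Maximum inventory = Q*(1 − d/p) = 5600.332 × 0.6267 ≈ 3509.541.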